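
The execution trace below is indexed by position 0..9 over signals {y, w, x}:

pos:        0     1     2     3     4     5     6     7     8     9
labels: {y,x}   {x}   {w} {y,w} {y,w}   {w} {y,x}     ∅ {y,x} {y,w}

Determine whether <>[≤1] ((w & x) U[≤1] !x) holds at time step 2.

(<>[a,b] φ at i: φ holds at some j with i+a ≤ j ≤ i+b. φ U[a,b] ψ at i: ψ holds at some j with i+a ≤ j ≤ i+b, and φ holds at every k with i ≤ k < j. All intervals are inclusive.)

Check ((w & x) U[≤1] !x) at each j in [2,3]:
  j=2: holds
  j=3: holds
Found at j=2 → formula holds.

True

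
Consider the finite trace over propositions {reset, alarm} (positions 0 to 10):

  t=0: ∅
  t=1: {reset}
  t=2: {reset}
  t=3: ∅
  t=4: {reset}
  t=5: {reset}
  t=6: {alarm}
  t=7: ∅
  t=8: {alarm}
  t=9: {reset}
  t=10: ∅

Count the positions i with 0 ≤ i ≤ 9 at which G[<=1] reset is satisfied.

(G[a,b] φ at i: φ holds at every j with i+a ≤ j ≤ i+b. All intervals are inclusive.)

Evaluate at each i in [0,9]:
  i=0: ✗ (fails at j=0)
  i=1: ✓ (all of [1,2])
  i=2: ✗ (fails at j=3)
  i=3: ✗ (fails at j=3)
  i=4: ✓ (all of [4,5])
  i=5: ✗ (fails at j=6)
  i=6: ✗ (fails at j=6)
  i=7: ✗ (fails at j=7)
  i=8: ✗ (fails at j=8)
  i=9: ✗ (fails at j=10)
Positions where it holds: {1, 4} → 2.

2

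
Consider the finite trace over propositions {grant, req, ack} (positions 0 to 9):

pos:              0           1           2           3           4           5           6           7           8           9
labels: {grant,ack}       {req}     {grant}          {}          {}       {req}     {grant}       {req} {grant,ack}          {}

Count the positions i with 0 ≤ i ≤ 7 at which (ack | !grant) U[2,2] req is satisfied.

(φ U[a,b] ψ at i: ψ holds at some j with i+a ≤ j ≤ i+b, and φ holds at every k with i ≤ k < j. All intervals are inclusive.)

1

Evaluate at each i in [0,7]:
  i=0: ✗ (no rhs in [2,2])
  i=1: ✗ (no rhs in [3,3])
  i=2: ✗ (no rhs in [4,4])
  i=3: ✓ (rhs at j=5; lhs holds on [3,4])
  i=4: ✗ (no rhs in [6,6])
  i=5: ✗ (lhs fails at k=6 before rhs at j=7)
  i=6: ✗ (no rhs in [8,8])
  i=7: ✗ (no rhs in [9,9])
Positions where it holds: {3} → 1.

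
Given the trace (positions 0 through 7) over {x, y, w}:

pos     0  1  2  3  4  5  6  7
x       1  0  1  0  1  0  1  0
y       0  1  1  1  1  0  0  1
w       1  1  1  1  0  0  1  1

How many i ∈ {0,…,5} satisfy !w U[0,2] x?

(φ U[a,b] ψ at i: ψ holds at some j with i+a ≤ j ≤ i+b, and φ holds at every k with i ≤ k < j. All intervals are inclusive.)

4

Evaluate at each i in [0,5]:
  i=0: ✓ (rhs at j=0)
  i=1: ✗ (lhs fails at k=1 before rhs at j=2)
  i=2: ✓ (rhs at j=2)
  i=3: ✗ (lhs fails at k=3 before rhs at j=4)
  i=4: ✓ (rhs at j=4)
  i=5: ✓ (rhs at j=6; lhs holds on [5,5])
Positions where it holds: {0, 2, 4, 5} → 4.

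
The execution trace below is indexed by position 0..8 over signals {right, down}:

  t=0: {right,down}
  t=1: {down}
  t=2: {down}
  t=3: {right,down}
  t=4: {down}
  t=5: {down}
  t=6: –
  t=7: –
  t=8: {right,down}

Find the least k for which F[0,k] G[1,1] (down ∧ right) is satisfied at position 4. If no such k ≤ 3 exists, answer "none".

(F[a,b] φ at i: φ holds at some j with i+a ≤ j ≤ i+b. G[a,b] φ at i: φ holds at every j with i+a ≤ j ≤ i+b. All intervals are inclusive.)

3

Scan j = 4,5,… for G[1,1] (down ∧ right):
  j=4: fails
  j=5: fails
  j=6: fails
  j=7: holds
First hit at j=7, so smallest k = 7-4 = 3.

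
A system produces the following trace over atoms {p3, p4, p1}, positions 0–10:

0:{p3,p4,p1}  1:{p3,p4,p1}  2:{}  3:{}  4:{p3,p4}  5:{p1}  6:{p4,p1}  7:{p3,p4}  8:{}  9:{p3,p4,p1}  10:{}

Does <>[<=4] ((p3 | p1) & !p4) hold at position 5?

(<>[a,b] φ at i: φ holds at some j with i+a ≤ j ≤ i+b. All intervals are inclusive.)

Yes

Check ((p3 | p1) & !p4) at each j in [5,9]:
  j=5: true
  j=6: false
  j=7: false
  j=8: false
  j=9: false
Found at j=5 → formula holds.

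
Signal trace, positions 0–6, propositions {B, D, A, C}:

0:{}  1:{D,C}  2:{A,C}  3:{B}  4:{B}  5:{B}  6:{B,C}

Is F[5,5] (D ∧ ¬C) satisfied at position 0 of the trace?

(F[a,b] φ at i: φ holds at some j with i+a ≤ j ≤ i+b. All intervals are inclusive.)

No

Check (D ∧ ¬C) at each j in [5,5]:
  j=5: false
No position in the window satisfies it → formula fails.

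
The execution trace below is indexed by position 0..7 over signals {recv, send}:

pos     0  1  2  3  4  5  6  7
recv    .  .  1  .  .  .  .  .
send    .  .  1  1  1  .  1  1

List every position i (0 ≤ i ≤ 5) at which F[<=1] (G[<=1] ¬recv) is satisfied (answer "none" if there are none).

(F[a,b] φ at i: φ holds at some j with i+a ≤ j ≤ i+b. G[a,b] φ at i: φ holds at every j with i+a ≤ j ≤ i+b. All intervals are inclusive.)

Evaluate at each i in [0,5]:
  i=0: ✓ (witness j=0)
  i=1: ✗ (none in [1,2])
  i=2: ✓ (witness j=3)
  i=3: ✓ (witness j=3)
  i=4: ✓ (witness j=4)
  i=5: ✓ (witness j=5)

0, 2, 3, 4, 5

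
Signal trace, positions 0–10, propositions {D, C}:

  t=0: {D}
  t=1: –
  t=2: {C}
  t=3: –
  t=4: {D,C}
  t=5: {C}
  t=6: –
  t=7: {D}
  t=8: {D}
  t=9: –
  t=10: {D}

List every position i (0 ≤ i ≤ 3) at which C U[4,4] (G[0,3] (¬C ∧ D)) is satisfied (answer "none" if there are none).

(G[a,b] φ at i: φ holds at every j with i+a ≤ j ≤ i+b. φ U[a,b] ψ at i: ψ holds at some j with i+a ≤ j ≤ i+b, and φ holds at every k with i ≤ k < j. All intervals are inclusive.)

Evaluate at each i in [0,3]:
  i=0: ✗ (no rhs in [4,4])
  i=1: ✗ (no rhs in [5,5])
  i=2: ✗ (no rhs in [6,6])
  i=3: ✗ (no rhs in [7,7])

none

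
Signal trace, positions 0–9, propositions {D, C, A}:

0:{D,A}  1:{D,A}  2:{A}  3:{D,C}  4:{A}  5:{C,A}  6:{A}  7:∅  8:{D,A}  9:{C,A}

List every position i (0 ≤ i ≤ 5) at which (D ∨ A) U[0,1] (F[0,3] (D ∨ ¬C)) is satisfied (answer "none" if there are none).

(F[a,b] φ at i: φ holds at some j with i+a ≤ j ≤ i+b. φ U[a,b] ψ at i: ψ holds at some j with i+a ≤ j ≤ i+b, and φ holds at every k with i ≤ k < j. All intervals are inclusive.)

0, 1, 2, 3, 4, 5

Evaluate at each i in [0,5]:
  i=0: ✓ (rhs at j=0)
  i=1: ✓ (rhs at j=1)
  i=2: ✓ (rhs at j=2)
  i=3: ✓ (rhs at j=3)
  i=4: ✓ (rhs at j=4)
  i=5: ✓ (rhs at j=5)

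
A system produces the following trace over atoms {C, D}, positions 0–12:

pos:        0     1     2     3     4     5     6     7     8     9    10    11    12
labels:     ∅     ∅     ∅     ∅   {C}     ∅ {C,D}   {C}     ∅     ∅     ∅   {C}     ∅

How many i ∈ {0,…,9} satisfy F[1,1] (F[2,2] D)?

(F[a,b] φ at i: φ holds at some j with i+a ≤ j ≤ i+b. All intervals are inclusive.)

1

Evaluate at each i in [0,9]:
  i=0: ✗ (none in [1,1])
  i=1: ✗ (none in [2,2])
  i=2: ✗ (none in [3,3])
  i=3: ✓ (witness j=4)
  i=4: ✗ (none in [5,5])
  i=5: ✗ (none in [6,6])
  i=6: ✗ (none in [7,7])
  i=7: ✗ (none in [8,8])
  i=8: ✗ (none in [9,9])
  i=9: ✗ (none in [10,10])
Positions where it holds: {3} → 1.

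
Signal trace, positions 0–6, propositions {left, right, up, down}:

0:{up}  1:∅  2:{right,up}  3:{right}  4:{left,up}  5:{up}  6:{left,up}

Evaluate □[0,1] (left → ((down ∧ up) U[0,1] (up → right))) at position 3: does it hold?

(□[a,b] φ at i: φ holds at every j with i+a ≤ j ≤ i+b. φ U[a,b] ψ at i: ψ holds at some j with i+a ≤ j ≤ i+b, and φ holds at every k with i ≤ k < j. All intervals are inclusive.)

Check (left → ((down ∧ up) U[0,1] (up → right))) at every j in [3,4]:
  j=3: antecedent false → ✓
  j=4: antecedent true; consequent fails → ✗
Fails at j=4 → formula fails.

No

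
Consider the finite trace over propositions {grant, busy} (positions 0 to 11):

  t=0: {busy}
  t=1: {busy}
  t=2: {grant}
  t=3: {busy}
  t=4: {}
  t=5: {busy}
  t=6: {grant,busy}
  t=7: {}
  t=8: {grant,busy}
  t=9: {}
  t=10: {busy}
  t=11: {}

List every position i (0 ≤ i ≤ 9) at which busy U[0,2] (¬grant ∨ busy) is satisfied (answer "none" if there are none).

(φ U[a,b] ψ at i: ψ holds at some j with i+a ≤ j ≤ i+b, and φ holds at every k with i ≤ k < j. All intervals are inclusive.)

0, 1, 3, 4, 5, 6, 7, 8, 9

Evaluate at each i in [0,9]:
  i=0: ✓ (rhs at j=0)
  i=1: ✓ (rhs at j=1)
  i=2: ✗ (lhs fails at k=2 before rhs at j=3)
  i=3: ✓ (rhs at j=3)
  i=4: ✓ (rhs at j=4)
  i=5: ✓ (rhs at j=5)
  i=6: ✓ (rhs at j=6)
  i=7: ✓ (rhs at j=7)
  i=8: ✓ (rhs at j=8)
  i=9: ✓ (rhs at j=9)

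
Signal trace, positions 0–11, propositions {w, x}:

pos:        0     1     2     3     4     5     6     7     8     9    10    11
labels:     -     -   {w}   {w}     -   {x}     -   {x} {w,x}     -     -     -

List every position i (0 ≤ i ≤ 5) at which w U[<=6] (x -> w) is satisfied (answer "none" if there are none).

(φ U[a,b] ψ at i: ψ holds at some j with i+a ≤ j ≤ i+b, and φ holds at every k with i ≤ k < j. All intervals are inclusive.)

0, 1, 2, 3, 4

Evaluate at each i in [0,5]:
  i=0: ✓ (rhs at j=0)
  i=1: ✓ (rhs at j=1)
  i=2: ✓ (rhs at j=2)
  i=3: ✓ (rhs at j=3)
  i=4: ✓ (rhs at j=4)
  i=5: ✗ (lhs fails at k=5 before rhs at j=6)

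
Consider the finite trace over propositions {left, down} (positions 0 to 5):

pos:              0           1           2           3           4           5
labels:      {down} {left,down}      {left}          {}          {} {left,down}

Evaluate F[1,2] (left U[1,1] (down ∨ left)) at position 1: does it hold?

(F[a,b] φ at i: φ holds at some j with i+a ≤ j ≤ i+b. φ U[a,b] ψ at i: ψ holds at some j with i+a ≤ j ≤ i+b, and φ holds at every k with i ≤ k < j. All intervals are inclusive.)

Check (left U[1,1] (down ∨ left)) at each j in [2,3]:
  j=2: fails
  j=3: fails
No position in the window satisfies it → formula fails.

False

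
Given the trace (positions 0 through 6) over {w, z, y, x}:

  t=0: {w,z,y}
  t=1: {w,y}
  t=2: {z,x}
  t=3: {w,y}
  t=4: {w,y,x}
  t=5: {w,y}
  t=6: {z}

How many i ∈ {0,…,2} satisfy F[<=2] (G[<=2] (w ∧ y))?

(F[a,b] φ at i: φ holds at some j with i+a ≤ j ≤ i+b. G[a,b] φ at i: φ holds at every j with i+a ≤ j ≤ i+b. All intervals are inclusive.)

2

Evaluate at each i in [0,2]:
  i=0: ✗ (none in [0,2])
  i=1: ✓ (witness j=3)
  i=2: ✓ (witness j=3)
Positions where it holds: {1, 2} → 2.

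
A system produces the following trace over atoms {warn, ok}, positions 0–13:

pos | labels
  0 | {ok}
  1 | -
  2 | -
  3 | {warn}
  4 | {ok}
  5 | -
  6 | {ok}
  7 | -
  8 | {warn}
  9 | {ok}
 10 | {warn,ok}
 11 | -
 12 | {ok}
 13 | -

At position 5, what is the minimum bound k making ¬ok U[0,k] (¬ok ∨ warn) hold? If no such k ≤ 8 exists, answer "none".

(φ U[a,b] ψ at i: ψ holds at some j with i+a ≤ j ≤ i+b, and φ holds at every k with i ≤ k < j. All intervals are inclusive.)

0

Need earliest j ≥ 5 with (¬ok ∨ warn), and ¬ok at every k in [5,j-1].
  j=5: rhs holds (empty prefix). k = 0.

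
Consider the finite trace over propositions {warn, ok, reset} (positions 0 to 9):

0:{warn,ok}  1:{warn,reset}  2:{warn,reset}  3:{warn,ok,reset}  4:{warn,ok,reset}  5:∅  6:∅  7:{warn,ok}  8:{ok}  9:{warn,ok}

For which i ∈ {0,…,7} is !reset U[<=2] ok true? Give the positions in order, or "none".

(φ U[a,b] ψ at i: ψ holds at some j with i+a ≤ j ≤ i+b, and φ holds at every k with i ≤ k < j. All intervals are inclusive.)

Evaluate at each i in [0,7]:
  i=0: ✓ (rhs at j=0)
  i=1: ✗ (lhs fails at k=1 before rhs at j=3)
  i=2: ✗ (lhs fails at k=2 before rhs at j=3)
  i=3: ✓ (rhs at j=3)
  i=4: ✓ (rhs at j=4)
  i=5: ✓ (rhs at j=7; lhs holds on [5,6])
  i=6: ✓ (rhs at j=7; lhs holds on [6,6])
  i=7: ✓ (rhs at j=7)

0, 3, 4, 5, 6, 7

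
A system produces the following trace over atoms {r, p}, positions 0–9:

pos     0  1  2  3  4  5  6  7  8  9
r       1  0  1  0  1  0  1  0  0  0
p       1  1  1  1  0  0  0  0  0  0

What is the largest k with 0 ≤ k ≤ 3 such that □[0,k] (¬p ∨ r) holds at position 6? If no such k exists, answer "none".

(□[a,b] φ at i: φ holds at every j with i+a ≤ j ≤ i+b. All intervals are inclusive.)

(¬p ∨ r) must hold from j=6 onward; find where it first fails.
  j=6: holds
  j=7: holds
  j=8: holds
  j=9: holds
Holds through j=9; largest k = 3.

3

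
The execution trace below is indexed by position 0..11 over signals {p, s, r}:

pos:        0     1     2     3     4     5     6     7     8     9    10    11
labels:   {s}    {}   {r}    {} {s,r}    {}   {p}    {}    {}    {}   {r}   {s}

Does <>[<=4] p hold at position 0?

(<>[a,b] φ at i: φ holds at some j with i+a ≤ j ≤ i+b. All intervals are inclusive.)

False

Check p at each j in [0,4]:
  j=0: false
  j=1: false
  j=2: false
  j=3: false
  j=4: false
No position in the window satisfies it → formula fails.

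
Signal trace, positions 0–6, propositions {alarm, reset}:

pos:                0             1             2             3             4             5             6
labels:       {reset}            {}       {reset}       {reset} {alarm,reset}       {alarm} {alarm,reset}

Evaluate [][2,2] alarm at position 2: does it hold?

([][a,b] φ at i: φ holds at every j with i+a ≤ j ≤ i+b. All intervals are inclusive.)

True

Check alarm at every j in [4,4]:
  j=4: true
All positions satisfy it → formula holds.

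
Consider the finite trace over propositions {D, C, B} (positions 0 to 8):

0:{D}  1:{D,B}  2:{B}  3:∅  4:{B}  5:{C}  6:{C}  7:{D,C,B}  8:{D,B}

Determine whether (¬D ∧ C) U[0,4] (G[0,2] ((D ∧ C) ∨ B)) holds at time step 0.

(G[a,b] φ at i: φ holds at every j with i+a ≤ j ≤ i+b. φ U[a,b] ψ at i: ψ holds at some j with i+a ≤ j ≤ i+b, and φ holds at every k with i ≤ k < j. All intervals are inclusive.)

Need some j in [0,4] with G[0,2] ((D ∧ C) ∨ B), and (¬D ∧ C) at every k in [0,j-1].
  j=0: G[0,2] ((D ∧ C) ∨ B) — fails at 0.
  j=1: G[0,2] ((D ∧ C) ∨ B) — fails at 3.
  j=2: G[0,2] ((D ∧ C) ∨ B) — fails at 3.
  j=3: G[0,2] ((D ∧ C) ∨ B) — fails at 3.
  j=4: G[0,2] ((D ∧ C) ∨ B) — fails at 5.
No j in the window works → until fails.

No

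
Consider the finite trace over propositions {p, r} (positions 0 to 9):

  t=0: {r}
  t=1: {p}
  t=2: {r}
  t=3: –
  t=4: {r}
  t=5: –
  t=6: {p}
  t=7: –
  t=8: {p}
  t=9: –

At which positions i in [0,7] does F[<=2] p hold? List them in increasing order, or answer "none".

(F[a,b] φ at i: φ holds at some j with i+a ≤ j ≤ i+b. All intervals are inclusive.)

Evaluate at each i in [0,7]:
  i=0: ✓ (witness j=1)
  i=1: ✓ (witness j=1)
  i=2: ✗ (none in [2,4])
  i=3: ✗ (none in [3,5])
  i=4: ✓ (witness j=6)
  i=5: ✓ (witness j=6)
  i=6: ✓ (witness j=6)
  i=7: ✓ (witness j=8)

0, 1, 4, 5, 6, 7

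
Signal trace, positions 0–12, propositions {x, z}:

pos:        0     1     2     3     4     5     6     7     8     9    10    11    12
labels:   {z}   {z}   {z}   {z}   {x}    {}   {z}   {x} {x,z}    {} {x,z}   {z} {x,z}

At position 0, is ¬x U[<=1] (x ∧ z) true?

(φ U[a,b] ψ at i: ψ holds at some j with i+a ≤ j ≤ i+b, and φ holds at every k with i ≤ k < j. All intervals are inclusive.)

Need some j in [0,1] with (x ∧ z), and ¬x at every k in [0,j-1].
  j=0: (x ∧ z) false.
  j=1: (x ∧ z) false.
No j in the window works → until fails.

Does not hold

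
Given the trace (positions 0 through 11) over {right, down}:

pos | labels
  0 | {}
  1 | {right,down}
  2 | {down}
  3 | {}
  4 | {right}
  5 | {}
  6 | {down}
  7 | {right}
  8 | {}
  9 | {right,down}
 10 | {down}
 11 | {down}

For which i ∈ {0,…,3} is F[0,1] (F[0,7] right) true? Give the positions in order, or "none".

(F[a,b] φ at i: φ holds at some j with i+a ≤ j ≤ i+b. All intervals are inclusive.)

0, 1, 2, 3

Evaluate at each i in [0,3]:
  i=0: ✓ (witness j=0)
  i=1: ✓ (witness j=1)
  i=2: ✓ (witness j=2)
  i=3: ✓ (witness j=3)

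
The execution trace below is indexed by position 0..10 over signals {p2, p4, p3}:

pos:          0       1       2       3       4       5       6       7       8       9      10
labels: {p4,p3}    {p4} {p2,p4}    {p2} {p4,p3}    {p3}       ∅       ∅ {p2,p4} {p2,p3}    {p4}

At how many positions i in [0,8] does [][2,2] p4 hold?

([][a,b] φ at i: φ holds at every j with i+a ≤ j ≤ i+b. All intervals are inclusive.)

4

Evaluate at each i in [0,8]:
  i=0: ✓ (all of [2,2])
  i=1: ✗ (fails at j=3)
  i=2: ✓ (all of [4,4])
  i=3: ✗ (fails at j=5)
  i=4: ✗ (fails at j=6)
  i=5: ✗ (fails at j=7)
  i=6: ✓ (all of [8,8])
  i=7: ✗ (fails at j=9)
  i=8: ✓ (all of [10,10])
Positions where it holds: {0, 2, 6, 8} → 4.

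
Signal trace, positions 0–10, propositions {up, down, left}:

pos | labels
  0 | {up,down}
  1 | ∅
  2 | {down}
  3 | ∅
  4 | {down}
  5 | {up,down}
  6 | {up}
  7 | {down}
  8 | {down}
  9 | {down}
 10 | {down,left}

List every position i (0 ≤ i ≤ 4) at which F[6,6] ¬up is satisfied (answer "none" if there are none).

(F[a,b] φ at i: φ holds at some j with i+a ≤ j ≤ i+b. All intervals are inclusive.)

1, 2, 3, 4

Evaluate at each i in [0,4]:
  i=0: ✗ (none in [6,6])
  i=1: ✓ (witness j=7)
  i=2: ✓ (witness j=8)
  i=3: ✓ (witness j=9)
  i=4: ✓ (witness j=10)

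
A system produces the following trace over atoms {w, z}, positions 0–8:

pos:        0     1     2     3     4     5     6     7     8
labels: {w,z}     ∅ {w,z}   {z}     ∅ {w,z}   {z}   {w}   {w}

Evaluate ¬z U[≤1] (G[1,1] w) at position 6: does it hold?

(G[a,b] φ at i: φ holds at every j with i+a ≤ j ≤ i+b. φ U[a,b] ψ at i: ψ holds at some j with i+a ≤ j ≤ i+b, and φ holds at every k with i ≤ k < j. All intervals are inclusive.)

Need some j in [6,7] with G[1,1] w, and ¬z at every k in [6,j-1].
  j=6: G[1,1] w holds; no prefix to check → satisfied.

True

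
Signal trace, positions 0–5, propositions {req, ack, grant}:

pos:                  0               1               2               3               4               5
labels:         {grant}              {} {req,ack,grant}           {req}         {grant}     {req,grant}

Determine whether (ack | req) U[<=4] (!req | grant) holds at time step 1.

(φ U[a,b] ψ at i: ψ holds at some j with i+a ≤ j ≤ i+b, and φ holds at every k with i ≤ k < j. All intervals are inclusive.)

True

Need some j in [1,5] with (!req | grant), and (ack | req) at every k in [1,j-1].
  j=1: (!req | grant) holds; no prefix to check → satisfied.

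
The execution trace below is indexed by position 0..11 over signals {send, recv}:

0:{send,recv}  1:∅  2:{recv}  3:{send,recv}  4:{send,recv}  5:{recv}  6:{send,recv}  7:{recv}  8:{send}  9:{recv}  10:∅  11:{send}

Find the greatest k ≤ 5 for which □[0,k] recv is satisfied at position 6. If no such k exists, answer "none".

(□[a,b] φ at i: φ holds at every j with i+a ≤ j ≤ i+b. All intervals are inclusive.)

recv must hold from j=6 onward; find where it first fails.
  j=6: holds
  j=7: holds
  j=8: fails
Holds on [6,7], so largest k = 1.

1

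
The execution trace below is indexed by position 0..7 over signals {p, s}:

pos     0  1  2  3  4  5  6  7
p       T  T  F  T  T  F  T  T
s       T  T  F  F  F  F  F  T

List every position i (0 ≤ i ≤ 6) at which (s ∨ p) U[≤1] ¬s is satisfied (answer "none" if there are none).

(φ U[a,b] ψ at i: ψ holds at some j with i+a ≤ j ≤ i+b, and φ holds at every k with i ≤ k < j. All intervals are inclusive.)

Evaluate at each i in [0,6]:
  i=0: ✗ (no rhs in [0,1])
  i=1: ✓ (rhs at j=2; lhs holds on [1,1])
  i=2: ✓ (rhs at j=2)
  i=3: ✓ (rhs at j=3)
  i=4: ✓ (rhs at j=4)
  i=5: ✓ (rhs at j=5)
  i=6: ✓ (rhs at j=6)

1, 2, 3, 4, 5, 6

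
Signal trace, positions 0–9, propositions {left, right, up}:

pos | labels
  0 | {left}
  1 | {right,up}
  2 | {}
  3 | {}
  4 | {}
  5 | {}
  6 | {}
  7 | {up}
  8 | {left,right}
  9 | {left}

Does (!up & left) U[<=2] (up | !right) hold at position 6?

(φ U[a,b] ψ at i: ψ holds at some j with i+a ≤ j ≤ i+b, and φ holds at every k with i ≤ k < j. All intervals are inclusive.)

Need some j in [6,8] with (up | !right), and (!up & left) at every k in [6,j-1].
  j=6: (up | !right) holds; no prefix to check → satisfied.

Yes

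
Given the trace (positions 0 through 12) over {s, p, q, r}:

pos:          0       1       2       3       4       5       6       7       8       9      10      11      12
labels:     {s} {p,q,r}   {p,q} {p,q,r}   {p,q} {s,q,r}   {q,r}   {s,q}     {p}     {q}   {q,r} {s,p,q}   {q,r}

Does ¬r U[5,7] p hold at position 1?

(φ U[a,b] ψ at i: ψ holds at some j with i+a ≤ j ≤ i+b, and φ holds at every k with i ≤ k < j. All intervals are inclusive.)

Need some j in [6,8] with p, and ¬r at every k in [1,j-1].
  j=6: p false.
  j=7: p false.
  j=8: p holds, but ¬r fails at k=1 → not this j.
No j in the window works → until fails.

Does not hold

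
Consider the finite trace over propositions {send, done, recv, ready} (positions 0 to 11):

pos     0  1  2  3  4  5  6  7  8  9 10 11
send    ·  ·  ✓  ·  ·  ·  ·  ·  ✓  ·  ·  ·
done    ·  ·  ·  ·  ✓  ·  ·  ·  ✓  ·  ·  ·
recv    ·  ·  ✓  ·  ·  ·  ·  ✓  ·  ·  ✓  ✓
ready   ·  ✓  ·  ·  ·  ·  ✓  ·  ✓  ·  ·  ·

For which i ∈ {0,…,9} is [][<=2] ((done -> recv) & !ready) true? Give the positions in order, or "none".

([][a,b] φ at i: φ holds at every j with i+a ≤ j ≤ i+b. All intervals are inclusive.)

Evaluate at each i in [0,9]:
  i=0: ✗ (fails at j=1)
  i=1: ✗ (fails at j=1)
  i=2: ✗ (fails at j=4)
  i=3: ✗ (fails at j=4)
  i=4: ✗ (fails at j=4)
  i=5: ✗ (fails at j=6)
  i=6: ✗ (fails at j=6)
  i=7: ✗ (fails at j=8)
  i=8: ✗ (fails at j=8)
  i=9: ✓ (all of [9,11])

9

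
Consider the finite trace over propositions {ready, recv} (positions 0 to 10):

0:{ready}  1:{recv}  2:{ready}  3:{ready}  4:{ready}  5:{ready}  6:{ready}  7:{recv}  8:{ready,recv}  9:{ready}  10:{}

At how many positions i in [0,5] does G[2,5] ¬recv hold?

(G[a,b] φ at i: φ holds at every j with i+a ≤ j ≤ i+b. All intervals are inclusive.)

Evaluate at each i in [0,5]:
  i=0: ✓ (all of [2,5])
  i=1: ✓ (all of [3,6])
  i=2: ✗ (fails at j=7)
  i=3: ✗ (fails at j=7)
  i=4: ✗ (fails at j=7)
  i=5: ✗ (fails at j=7)
Positions where it holds: {0, 1} → 2.

2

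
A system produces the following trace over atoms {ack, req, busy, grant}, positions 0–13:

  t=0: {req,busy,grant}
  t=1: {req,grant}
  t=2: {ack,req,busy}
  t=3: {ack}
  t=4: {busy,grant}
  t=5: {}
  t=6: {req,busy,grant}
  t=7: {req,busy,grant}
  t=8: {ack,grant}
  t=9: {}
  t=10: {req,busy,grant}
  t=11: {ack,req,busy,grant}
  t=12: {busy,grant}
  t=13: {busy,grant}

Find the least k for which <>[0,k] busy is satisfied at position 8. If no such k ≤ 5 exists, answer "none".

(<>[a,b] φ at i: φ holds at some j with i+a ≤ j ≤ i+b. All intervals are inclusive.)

2

Scan j = 8,9,… for busy:
  j=8: fails
  j=9: fails
  j=10: holds
First hit at j=10, so smallest k = 10-8 = 2.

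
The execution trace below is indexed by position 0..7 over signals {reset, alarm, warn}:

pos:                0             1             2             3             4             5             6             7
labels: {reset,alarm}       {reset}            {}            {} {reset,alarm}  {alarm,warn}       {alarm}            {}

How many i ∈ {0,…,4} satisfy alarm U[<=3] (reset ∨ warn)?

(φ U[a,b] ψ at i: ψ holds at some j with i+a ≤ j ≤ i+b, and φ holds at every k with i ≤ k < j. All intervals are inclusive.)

Evaluate at each i in [0,4]:
  i=0: ✓ (rhs at j=0)
  i=1: ✓ (rhs at j=1)
  i=2: ✗ (lhs fails at k=2 before rhs at j=4)
  i=3: ✗ (lhs fails at k=3 before rhs at j=4)
  i=4: ✓ (rhs at j=4)
Positions where it holds: {0, 1, 4} → 3.

3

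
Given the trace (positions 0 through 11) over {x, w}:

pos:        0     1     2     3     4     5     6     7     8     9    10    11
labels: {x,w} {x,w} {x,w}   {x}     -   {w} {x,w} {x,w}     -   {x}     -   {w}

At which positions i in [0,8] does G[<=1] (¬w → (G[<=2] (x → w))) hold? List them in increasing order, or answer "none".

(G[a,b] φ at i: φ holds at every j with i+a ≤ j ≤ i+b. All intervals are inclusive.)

0, 1, 4, 5, 6

Evaluate at each i in [0,8]:
  i=0: ✓ (all of [0,1])
  i=1: ✓ (all of [1,2])
  i=2: ✗ (fails at j=3)
  i=3: ✗ (fails at j=3)
  i=4: ✓ (all of [4,5])
  i=5: ✓ (all of [5,6])
  i=6: ✓ (all of [6,7])
  i=7: ✗ (fails at j=8)
  i=8: ✗ (fails at j=8)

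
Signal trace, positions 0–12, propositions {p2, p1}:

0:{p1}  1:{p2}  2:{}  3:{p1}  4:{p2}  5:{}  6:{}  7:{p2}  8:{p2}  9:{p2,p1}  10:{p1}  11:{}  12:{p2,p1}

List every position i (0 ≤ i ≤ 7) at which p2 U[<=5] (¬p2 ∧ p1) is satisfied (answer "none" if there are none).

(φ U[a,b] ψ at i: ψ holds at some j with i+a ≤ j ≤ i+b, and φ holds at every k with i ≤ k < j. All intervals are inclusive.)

0, 3, 7

Evaluate at each i in [0,7]:
  i=0: ✓ (rhs at j=0)
  i=1: ✗ (lhs fails at k=2 before rhs at j=3)
  i=2: ✗ (lhs fails at k=2 before rhs at j=3)
  i=3: ✓ (rhs at j=3)
  i=4: ✗ (no rhs in [4,9])
  i=5: ✗ (lhs fails at k=5 before rhs at j=10)
  i=6: ✗ (lhs fails at k=6 before rhs at j=10)
  i=7: ✓ (rhs at j=10; lhs holds on [7,9])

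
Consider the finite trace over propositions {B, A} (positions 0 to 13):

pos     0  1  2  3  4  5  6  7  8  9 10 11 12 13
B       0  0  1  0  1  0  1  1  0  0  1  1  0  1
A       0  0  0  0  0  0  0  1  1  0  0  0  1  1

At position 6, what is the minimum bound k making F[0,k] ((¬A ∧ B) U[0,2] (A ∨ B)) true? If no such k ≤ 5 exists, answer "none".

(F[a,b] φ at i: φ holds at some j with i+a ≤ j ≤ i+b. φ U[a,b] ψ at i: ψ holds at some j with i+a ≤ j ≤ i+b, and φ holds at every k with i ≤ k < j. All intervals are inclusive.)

0

Scan j = 6,7,… for ((¬A ∧ B) U[0,2] (A ∨ B)):
  j=6: holds
First hit at j=6, so smallest k = 6-6 = 0.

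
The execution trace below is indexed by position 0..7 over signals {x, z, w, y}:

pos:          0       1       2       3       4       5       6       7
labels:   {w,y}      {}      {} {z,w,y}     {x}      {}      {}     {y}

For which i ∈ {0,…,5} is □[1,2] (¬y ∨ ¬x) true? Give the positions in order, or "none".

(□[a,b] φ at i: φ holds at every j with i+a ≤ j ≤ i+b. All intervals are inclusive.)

0, 1, 2, 3, 4, 5

Evaluate at each i in [0,5]:
  i=0: ✓ (all of [1,2])
  i=1: ✓ (all of [2,3])
  i=2: ✓ (all of [3,4])
  i=3: ✓ (all of [4,5])
  i=4: ✓ (all of [5,6])
  i=5: ✓ (all of [6,7])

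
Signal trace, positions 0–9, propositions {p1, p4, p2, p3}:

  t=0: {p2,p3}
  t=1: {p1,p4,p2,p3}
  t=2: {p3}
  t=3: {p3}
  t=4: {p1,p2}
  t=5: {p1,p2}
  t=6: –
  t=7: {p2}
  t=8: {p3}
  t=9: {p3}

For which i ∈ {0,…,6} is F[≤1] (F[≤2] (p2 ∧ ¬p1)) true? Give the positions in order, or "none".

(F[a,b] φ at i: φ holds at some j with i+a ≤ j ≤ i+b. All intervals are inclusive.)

Evaluate at each i in [0,6]:
  i=0: ✓ (witness j=0)
  i=1: ✗ (none in [1,2])
  i=2: ✗ (none in [2,3])
  i=3: ✗ (none in [3,4])
  i=4: ✓ (witness j=5)
  i=5: ✓ (witness j=5)
  i=6: ✓ (witness j=6)

0, 4, 5, 6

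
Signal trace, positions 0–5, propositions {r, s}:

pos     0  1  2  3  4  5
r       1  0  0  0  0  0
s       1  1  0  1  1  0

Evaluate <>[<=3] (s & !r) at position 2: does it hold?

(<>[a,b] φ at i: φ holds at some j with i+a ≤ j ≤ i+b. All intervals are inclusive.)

Holds

Check (s & !r) at each j in [2,5]:
  j=2: false
  j=3: true
  j=4: true
  j=5: false
Found at j=3 → formula holds.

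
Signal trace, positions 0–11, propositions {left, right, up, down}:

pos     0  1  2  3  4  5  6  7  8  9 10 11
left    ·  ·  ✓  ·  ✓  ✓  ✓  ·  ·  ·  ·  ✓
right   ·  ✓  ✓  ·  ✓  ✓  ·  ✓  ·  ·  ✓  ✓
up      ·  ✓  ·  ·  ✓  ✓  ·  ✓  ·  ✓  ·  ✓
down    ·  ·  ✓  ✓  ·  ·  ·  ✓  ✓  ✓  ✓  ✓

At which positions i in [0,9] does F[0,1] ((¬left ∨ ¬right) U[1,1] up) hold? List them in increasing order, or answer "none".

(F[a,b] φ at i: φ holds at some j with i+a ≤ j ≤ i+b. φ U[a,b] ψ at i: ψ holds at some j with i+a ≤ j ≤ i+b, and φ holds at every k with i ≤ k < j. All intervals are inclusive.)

0, 2, 3, 5, 6, 7, 8, 9

Evaluate at each i in [0,9]:
  i=0: ✓ (witness j=0)
  i=1: ✗ (none in [1,2])
  i=2: ✓ (witness j=3)
  i=3: ✓ (witness j=3)
  i=4: ✗ (none in [4,5])
  i=5: ✓ (witness j=6)
  i=6: ✓ (witness j=6)
  i=7: ✓ (witness j=8)
  i=8: ✓ (witness j=8)
  i=9: ✓ (witness j=10)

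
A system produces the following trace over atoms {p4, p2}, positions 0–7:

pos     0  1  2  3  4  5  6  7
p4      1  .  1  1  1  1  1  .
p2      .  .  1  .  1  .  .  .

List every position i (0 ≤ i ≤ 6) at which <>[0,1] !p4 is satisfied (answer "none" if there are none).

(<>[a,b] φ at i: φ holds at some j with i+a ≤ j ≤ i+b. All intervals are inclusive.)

Evaluate at each i in [0,6]:
  i=0: ✓ (witness j=1)
  i=1: ✓ (witness j=1)
  i=2: ✗ (none in [2,3])
  i=3: ✗ (none in [3,4])
  i=4: ✗ (none in [4,5])
  i=5: ✗ (none in [5,6])
  i=6: ✓ (witness j=7)

0, 1, 6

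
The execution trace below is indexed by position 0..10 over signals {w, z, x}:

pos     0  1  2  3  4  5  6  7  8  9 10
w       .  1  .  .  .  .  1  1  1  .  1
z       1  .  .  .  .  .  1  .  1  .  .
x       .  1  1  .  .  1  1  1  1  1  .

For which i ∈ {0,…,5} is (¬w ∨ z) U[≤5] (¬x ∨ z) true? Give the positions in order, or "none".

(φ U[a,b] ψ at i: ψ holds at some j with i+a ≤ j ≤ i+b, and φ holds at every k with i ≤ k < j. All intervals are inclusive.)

0, 2, 3, 4, 5

Evaluate at each i in [0,5]:
  i=0: ✓ (rhs at j=0)
  i=1: ✗ (lhs fails at k=1 before rhs at j=3)
  i=2: ✓ (rhs at j=3; lhs holds on [2,2])
  i=3: ✓ (rhs at j=3)
  i=4: ✓ (rhs at j=4)
  i=5: ✓ (rhs at j=6; lhs holds on [5,5])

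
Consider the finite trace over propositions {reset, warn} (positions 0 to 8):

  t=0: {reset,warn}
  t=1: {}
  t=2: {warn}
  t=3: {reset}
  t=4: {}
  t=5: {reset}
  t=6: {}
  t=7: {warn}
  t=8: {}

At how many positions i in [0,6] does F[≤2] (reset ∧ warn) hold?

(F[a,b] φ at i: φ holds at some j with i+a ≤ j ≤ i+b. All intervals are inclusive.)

1

Evaluate at each i in [0,6]:
  i=0: ✓ (witness j=0)
  i=1: ✗ (none in [1,3])
  i=2: ✗ (none in [2,4])
  i=3: ✗ (none in [3,5])
  i=4: ✗ (none in [4,6])
  i=5: ✗ (none in [5,7])
  i=6: ✗ (none in [6,8])
Positions where it holds: {0} → 1.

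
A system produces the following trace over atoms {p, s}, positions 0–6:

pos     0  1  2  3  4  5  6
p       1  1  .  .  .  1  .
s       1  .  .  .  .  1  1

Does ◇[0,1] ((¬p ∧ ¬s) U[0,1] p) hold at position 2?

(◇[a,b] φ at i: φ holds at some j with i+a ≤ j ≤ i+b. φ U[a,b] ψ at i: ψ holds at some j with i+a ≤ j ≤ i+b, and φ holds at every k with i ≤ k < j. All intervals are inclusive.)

Check ((¬p ∧ ¬s) U[0,1] p) at each j in [2,3]:
  j=2: fails
  j=3: fails
No position in the window satisfies it → formula fails.

False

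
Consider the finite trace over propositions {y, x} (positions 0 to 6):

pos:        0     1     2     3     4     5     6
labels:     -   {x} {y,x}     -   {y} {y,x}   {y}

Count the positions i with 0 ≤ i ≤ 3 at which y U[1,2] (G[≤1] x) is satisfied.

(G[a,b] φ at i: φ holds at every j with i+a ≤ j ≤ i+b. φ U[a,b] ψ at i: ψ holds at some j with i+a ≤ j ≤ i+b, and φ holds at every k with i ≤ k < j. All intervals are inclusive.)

Evaluate at each i in [0,3]:
  i=0: ✗ (lhs fails at k=0 before rhs at j=1)
  i=1: ✗ (no rhs in [2,3])
  i=2: ✗ (no rhs in [3,4])
  i=3: ✗ (no rhs in [4,5])
Positions where it holds: {} → 0.

0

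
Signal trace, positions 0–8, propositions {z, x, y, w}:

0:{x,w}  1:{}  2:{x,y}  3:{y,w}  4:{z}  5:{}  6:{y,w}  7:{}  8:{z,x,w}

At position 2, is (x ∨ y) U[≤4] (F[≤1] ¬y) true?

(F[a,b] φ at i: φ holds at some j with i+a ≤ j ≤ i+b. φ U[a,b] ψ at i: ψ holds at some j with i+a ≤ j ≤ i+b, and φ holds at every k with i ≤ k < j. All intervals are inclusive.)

Need some j in [2,6] with F[≤1] ¬y, and (x ∨ y) at every k in [2,j-1].
  j=2: F[≤1] ¬y — fails (none in [2,3]).
  j=3: F[≤1] ¬y holds; (x ∨ y) holds at every k in [2,2] → satisfied.

Holds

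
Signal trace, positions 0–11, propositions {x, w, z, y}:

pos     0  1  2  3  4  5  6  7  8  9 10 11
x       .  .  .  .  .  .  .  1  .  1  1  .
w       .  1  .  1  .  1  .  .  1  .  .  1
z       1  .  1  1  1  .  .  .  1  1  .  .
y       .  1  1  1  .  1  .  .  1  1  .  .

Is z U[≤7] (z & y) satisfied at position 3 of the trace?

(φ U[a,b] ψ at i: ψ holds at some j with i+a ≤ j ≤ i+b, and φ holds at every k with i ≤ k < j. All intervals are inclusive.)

Yes

Need some j in [3,10] with (z & y), and z at every k in [3,j-1].
  j=3: (z & y) holds; no prefix to check → satisfied.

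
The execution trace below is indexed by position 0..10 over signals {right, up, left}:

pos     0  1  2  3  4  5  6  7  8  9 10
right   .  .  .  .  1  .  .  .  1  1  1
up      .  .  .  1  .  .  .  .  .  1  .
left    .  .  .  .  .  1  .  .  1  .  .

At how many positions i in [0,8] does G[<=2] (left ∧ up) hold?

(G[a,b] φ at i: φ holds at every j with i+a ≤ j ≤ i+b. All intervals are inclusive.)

Evaluate at each i in [0,8]:
  i=0: ✗ (fails at j=0)
  i=1: ✗ (fails at j=1)
  i=2: ✗ (fails at j=2)
  i=3: ✗ (fails at j=3)
  i=4: ✗ (fails at j=4)
  i=5: ✗ (fails at j=5)
  i=6: ✗ (fails at j=6)
  i=7: ✗ (fails at j=7)
  i=8: ✗ (fails at j=8)
Positions where it holds: {} → 0.

0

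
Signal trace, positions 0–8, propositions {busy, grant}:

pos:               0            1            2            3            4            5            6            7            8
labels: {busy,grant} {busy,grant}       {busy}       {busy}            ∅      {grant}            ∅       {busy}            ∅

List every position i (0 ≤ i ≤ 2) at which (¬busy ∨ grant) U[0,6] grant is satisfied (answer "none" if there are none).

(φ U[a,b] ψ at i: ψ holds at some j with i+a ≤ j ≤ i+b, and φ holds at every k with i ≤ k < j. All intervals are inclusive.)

0, 1

Evaluate at each i in [0,2]:
  i=0: ✓ (rhs at j=0)
  i=1: ✓ (rhs at j=1)
  i=2: ✗ (lhs fails at k=2 before rhs at j=5)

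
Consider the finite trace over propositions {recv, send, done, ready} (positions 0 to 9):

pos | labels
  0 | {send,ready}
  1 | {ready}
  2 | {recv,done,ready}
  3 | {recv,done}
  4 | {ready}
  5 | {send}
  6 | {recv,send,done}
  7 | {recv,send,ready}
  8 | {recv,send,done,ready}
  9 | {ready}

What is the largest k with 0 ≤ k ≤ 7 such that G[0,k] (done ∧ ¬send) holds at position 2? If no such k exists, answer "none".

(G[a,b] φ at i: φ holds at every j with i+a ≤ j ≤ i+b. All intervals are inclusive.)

(done ∧ ¬send) must hold from j=2 onward; find where it first fails.
  j=2: holds
  j=3: holds
  j=4: fails
Holds on [2,3], so largest k = 1.

1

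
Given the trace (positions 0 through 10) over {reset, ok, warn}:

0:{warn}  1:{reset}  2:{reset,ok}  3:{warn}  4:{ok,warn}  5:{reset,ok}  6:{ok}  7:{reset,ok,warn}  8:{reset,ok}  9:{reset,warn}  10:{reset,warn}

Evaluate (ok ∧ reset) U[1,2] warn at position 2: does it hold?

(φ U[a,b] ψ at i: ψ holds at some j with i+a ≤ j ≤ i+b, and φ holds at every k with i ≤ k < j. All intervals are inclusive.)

Need some j in [3,4] with warn, and (ok ∧ reset) at every k in [2,j-1].
  j=3: warn holds; (ok ∧ reset) holds at every k in [2,2] → satisfied.

Yes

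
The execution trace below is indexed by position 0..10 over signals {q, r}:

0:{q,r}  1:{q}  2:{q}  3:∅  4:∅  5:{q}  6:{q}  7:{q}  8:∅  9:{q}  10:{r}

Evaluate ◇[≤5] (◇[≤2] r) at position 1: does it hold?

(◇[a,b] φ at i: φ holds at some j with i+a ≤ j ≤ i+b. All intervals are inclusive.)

No

Check ◇[≤2] r at each j in [1,6]:
  j=1: fails (none in [1,3])
  j=2: fails (none in [2,4])
  j=3: fails (none in [3,5])
  j=4: fails (none in [4,6])
  j=5: fails (none in [5,7])
  j=6: fails (none in [6,8])
No position in the window satisfies it → formula fails.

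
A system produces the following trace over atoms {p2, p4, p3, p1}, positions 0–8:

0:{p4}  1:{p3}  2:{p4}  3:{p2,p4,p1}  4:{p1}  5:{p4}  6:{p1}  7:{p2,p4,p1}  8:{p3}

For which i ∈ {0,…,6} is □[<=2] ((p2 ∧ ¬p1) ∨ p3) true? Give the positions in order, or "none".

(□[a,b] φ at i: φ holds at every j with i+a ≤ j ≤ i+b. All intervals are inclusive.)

none

Evaluate at each i in [0,6]:
  i=0: ✗ (fails at j=0)
  i=1: ✗ (fails at j=2)
  i=2: ✗ (fails at j=2)
  i=3: ✗ (fails at j=3)
  i=4: ✗ (fails at j=4)
  i=5: ✗ (fails at j=5)
  i=6: ✗ (fails at j=6)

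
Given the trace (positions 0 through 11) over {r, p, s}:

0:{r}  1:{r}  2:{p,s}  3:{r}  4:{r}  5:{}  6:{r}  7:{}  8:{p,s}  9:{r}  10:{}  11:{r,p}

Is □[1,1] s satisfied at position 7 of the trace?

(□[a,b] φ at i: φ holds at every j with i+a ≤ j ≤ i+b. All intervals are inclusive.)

True

Check s at every j in [8,8]:
  j=8: true
All positions satisfy it → formula holds.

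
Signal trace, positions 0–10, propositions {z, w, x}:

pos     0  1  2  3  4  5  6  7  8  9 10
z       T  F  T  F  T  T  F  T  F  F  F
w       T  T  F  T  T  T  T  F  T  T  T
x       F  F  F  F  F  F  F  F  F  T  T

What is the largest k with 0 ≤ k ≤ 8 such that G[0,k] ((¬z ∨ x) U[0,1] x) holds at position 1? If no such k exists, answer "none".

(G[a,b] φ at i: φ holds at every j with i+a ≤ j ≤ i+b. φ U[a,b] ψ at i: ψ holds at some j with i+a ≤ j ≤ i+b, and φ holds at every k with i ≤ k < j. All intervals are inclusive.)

none

((¬z ∨ x) U[0,1] x) must hold from j=1 onward; find where it first fails.
  j=1: fails → no k works.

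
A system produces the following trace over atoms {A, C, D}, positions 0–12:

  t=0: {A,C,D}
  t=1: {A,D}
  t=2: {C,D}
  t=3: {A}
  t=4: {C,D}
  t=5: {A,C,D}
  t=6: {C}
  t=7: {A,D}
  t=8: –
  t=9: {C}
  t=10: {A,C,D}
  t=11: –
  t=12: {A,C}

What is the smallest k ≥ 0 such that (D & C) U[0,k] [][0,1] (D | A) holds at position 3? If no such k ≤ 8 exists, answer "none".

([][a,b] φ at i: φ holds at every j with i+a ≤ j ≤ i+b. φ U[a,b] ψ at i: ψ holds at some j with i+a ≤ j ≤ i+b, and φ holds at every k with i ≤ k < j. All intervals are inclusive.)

Need earliest j ≥ 3 with [][0,1] (D | A), and (D & C) at every k in [3,j-1].
  j=3: rhs holds (empty prefix). k = 0.

0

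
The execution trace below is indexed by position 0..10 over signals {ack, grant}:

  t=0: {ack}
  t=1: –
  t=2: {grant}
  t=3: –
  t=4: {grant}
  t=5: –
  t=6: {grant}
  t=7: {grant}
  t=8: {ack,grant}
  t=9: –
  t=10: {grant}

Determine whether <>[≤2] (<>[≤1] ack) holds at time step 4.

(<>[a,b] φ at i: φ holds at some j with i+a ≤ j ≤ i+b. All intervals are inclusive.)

Check <>[≤1] ack at each j in [4,6]:
  j=4: fails (none in [4,5])
  j=5: fails (none in [5,6])
  j=6: fails (none in [6,7])
No position in the window satisfies it → formula fails.

Does not hold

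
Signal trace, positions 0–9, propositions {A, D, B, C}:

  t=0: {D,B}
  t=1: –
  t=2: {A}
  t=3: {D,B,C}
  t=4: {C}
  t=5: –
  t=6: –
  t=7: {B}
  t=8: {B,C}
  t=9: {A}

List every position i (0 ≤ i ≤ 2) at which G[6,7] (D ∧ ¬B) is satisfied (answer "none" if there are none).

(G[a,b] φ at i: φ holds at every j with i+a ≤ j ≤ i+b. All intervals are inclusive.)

Evaluate at each i in [0,2]:
  i=0: ✗ (fails at j=6)
  i=1: ✗ (fails at j=7)
  i=2: ✗ (fails at j=8)

none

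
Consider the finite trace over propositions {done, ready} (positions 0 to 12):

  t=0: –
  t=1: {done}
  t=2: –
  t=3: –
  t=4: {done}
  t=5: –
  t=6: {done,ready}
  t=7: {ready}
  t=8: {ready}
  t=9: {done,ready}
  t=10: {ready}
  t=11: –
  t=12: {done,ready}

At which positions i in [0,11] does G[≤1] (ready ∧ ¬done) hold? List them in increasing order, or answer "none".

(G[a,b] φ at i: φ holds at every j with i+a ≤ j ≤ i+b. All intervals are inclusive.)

7

Evaluate at each i in [0,11]:
  i=0: ✗ (fails at j=0)
  i=1: ✗ (fails at j=1)
  i=2: ✗ (fails at j=2)
  i=3: ✗ (fails at j=3)
  i=4: ✗ (fails at j=4)
  i=5: ✗ (fails at j=5)
  i=6: ✗ (fails at j=6)
  i=7: ✓ (all of [7,8])
  i=8: ✗ (fails at j=9)
  i=9: ✗ (fails at j=9)
  i=10: ✗ (fails at j=11)
  i=11: ✗ (fails at j=11)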